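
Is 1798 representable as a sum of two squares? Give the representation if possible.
Not possible

Factorization: 1798 = 2 × 29 × 31
By Fermat: n is sum of two squares iff every prime p ≡ 3 (mod 4) appears to even power.
Prime(s) ≡ 3 (mod 4) with odd exponent: [(31, 1)]
Therefore 1798 cannot be expressed as a² + b².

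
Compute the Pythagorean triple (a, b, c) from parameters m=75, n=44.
(3689, 6600, 7561)

Euclid's formula: a = m² - n², b = 2mn, c = m² + n²
m = 75, n = 44
a = 75² - 44² = 5625 - 1936 = 3689
b = 2 × 75 × 44 = 6600
c = 75² + 44² = 5625 + 1936 = 7561
Verification: 3689² + 6600² = 13608721 + 43560000 = 57168721 = 7561² ✓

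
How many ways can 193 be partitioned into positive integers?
2168627105469

p(n) counts ways to write n as a sum of positive integers (order ignored).
Euler's pentagonal recurrence: p(k) = p(k-1) + p(k-2) - p(k-5) - p(k-7) + p(k-12) + p(k-15) - ... (offsets j(3j∓1)/2, signs ++--, p(0)=1, p(<0)=0).
DP table for k = 0..192: p(0)=1, p(1)=1, p(2)=2, p(3)=3, p(4)=5, p(5)=7, p(6)=11, p(7)=15, p(8)=22, p(9)=30, p(10)=42, p(11)=56, p(12)=77, p(13)=101, p(14)=135, p(15)=176, p(16)=231, p(17)=297, p(18)=385, p(19)=490, p(20)=627, p(21)=792, p(22)=1002, p(23)=1255, p(24)=1575, p(25)=1958, p(26)=2436, p(27)=3010, p(28)=3718, p(29)=4565, p(30)=5604, p(31)=6842, p(32)=8349, p(33)=10143, p(34)=12310, p(35)=14883, p(36)=17977, p(37)=21637, p(38)=26015, p(39)=31185, p(40)=37338, p(41)=44583, p(42)=53174, p(43)=63261, p(44)=75175, p(45)=89134, p(46)=105558, p(47)=124754, p(48)=147273, p(49)=173525, p(50)=204226, p(51)=239943, p(52)=281589, p(53)=329931, p(54)=386155, p(55)=451276, p(56)=526823, p(57)=614154, p(58)=715220, p(59)=831820, p(60)=966467, p(61)=1121505, p(62)=1300156, p(63)=1505499, p(64)=1741630, p(65)=2012558, p(66)=2323520, p(67)=2679689, p(68)=3087735, p(69)=3554345, p(70)=4087968, p(71)=4697205, p(72)=5392783, p(73)=6185689, p(74)=7089500, p(75)=8118264, p(76)=9289091, p(77)=10619863, p(78)=12132164, p(79)=13848650, p(80)=15796476, p(81)=18004327, p(82)=20506255, p(83)=23338469, p(84)=26543660, p(85)=30167357, p(86)=34262962, p(87)=38887673, p(88)=44108109, p(89)=49995925, p(90)=56634173, p(91)=64112359, p(92)=72533807, p(93)=82010177, p(94)=92669720, p(95)=104651419, p(96)=118114304, p(97)=133230930, p(98)=150198136, p(99)=169229875, p(100)=190569292, p(101)=214481126, p(102)=241265379, p(103)=271248950, p(104)=304801365, p(105)=342325709, p(106)=384276336, p(107)=431149389, p(108)=483502844, p(109)=541946240, p(110)=607163746, p(111)=679903203, p(112)=761002156, p(113)=851376628, p(114)=952050665, p(115)=1064144451, p(116)=1188908248, p(117)=1327710076, p(118)=1482074143, p(119)=1653668665, p(120)=1844349560, p(121)=2056148051, p(122)=2291320912, p(123)=2552338241, p(124)=2841940500, p(125)=3163127352, p(126)=3519222692, p(127)=3913864295, p(128)=4351078600, p(129)=4835271870, p(130)=5371315400, p(131)=5964539504, p(132)=6620830889, p(133)=7346629512, p(134)=8149040695, p(135)=9035836076, p(136)=10015581680, p(137)=11097645016, p(138)=12292341831, p(139)=13610949895, p(140)=15065878135, p(141)=16670689208, p(142)=18440293320, p(143)=20390982757, p(144)=22540654445, p(145)=24908858009, p(146)=27517052599, p(147)=30388671978, p(148)=33549419497, p(149)=37027355200, p(150)=40853235313, p(151)=45060624582, p(152)=49686288421, p(153)=54770336324, p(154)=60356673280, p(155)=66493182097, p(156)=73232243759, p(157)=80630964769, p(158)=88751778802, p(159)=97662728555, p(160)=107438159466, p(161)=118159068427, p(162)=129913904637, p(163)=142798995930, p(164)=156919475295, p(165)=172389800255, p(166)=189334822579, p(167)=207890420102, p(168)=228204732751, p(169)=250438925115, p(170)=274768617130, p(171)=301384802048, p(172)=330495499613, p(173)=362326859895, p(174)=397125074750, p(175)=435157697830, p(176)=476715857290, p(177)=522115831195, p(178)=571701605655, p(179)=625846753120, p(180)=684957390936, p(181)=749474411781, p(182)=819876908323, p(183)=896684817527, p(184)=980462880430, p(185)=1071823774337, p(186)=1171432692373, p(187)=1280011042268, p(188)=1398341745571, p(189)=1527273599625, p(190)=1667727404093, p(191)=1820701100652, p(192)=1987276856363.
Final step: p(193) = p(192) + p(191) - p(188) - p(186) + p(181) + p(178) - p(171) - p(167) + p(158) + p(153) - p(142) - p(136) + p(123) + p(116) - p(101) - p(93) + p(76) + p(67) - p(48) - p(38) + p(17) + p(6)
= 1987276856363 + 1820701100652 - 1398341745571 - 1171432692373 + 749474411781 + 571701605655 - 301384802048 - 207890420102 + 88751778802 + 54770336324 - 18440293320 - 10015581680 + 2552338241 + 1188908248 - 214481126 - 82010177 + 9289091 + 2679689 - 147273 - 26015 + 297 + 11
= 2168627105469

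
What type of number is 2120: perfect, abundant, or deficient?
abundant

Proper divisors of 2120: sum = 1 + 2 + 4 + 5 + 8 + 10 + 20 + 40 + 53 + 106 + 212 + 265 + 424 + 530 + 1060 = 2740
Since 2740 > 2120, 2120 is abundant.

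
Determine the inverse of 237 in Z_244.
209

gcd(237, 244) = 1, so the inverse exists.
Extended Euclidean algorithm on (244, 237):
244 = 1 × 237 + 7  ⟹  7 = (1)·244 + (-1)·237
237 = 33 × 7 + 6  ⟹  6 = (-33)·244 + (34)·237
7 = 1 × 6 + 1  ⟹  1 = (34)·244 + (-35)·237
So (-35)·237 ≡ 1 (mod 244), i.e. 237^(-1) ≡ -35 ≡ 209 (mod 244).
Check: 237 × 209 = 49533 ≡ 1 (mod 244)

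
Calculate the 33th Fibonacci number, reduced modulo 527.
2

Matrix identity: Q^n = [[F_(n+1), F_n], [F_n, F_(n-1)]] with Q = [[1,1],[1,0]].
n = 33 = 100001₂. Square-and-multiply, entries mod 527:
Q^1 = [[1,1],[1,0]]
Q^2 = (Q^1)² = [[2,1],[1,1]]
Q^4 = (Q^2)² = [[5,3],[3,2]]
Q^8 = (Q^4)² = [[34,21],[21,13]]
Q^16 = (Q^8)² = [[16,460],[460,83]]
Q^33 = (Q^16)²·Q = [[220,2],[2,218]]
F_33 mod 527 = Q^33[0][1] = 2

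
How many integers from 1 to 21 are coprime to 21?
12

21 = 3 × 7
φ(n) = n × ∏(1 - 1/p) for each prime p dividing n
φ(21) = 21 × (1 - 1/3) × (1 - 1/7) = 12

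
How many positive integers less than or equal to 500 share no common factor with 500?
200

500 = 2^2 × 5^3
φ(n) = n × ∏(1 - 1/p) for each prime p dividing n
φ(500) = 500 × (1 - 1/2) × (1 - 1/5) = 200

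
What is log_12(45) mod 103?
97

Baby-step giant-step with step n = ⌈√103⌉ = 11.
Baby steps 12^j mod 103 (j:value) for j=0..10: 0:1, 1:12, 2:41, 3:80, 4:33, 5:87, 6:14, 7:65, 8:59, 9:90, 10:50.
Giant-step multiplier: 12^(-11) ≡ 12^(102-11) = 12^91 ≡ 40 (mod 103).
Giant steps γ_i = 45·40^i mod 103: γ_0=45, γ_1=49, γ_2=3, γ_3=17, γ_4=62, γ_5=8, γ_6=11, γ_7=28, γ_8=90 (in table at j=9).
x = i·n + j = 8·11 + 9 = 97.
Check: 12^97 ≡ 45 (mod 103).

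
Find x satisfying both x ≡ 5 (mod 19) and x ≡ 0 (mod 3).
24

Using Chinese Remainder Theorem:
M = 19 × 3 = 57
M1 = 3, M2 = 19
y1 = 3^(-1) mod 19 = 13
y2 = 19^(-1) mod 3 = 1
x = (5×3×13 + 0×19×1) mod 57 = 24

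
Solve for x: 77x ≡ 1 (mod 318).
95

gcd(77, 318) = 1, so the inverse exists.
Extended Euclidean algorithm on (318, 77):
318 = 4 × 77 + 10  ⟹  10 = (1)·318 + (-4)·77
77 = 7 × 10 + 7  ⟹  7 = (-7)·318 + (29)·77
10 = 1 × 7 + 3  ⟹  3 = (8)·318 + (-33)·77
7 = 2 × 3 + 1  ⟹  1 = (-23)·318 + (95)·77
So (95)·77 ≡ 1 (mod 318), i.e. 77^(-1) ≡ 95 (mod 318).
Check: 77 × 95 = 7315 ≡ 1 (mod 318)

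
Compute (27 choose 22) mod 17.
14

Using Lucas' theorem:
Write n=27 and k=22 in base 17:
n in base 17: [1, 10]
k in base 17: [1, 5]
C(27,22) mod 17 = ∏ C(n_i, k_i) mod 17
Digit binomials (mod 17): C(1,1) = 1; C(10,5) = 252 ≡ 14
Product: 1 × 14 = 14 ≡ 14 (mod 17)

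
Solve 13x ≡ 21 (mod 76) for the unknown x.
x ≡ 25 (mod 76)

gcd(13, 76) = 1, which divides 21, so solutions exist.
Find 13^(-1) mod 76 by the extended Euclidean algorithm:
76 = 5 × 13 + 11  ⟹  11 = (1)·76 + (-5)·13
13 = 1 × 11 + 2  ⟹  2 = (-1)·76 + (6)·13
11 = 5 × 2 + 1  ⟹  1 = (6)·76 + (-35)·13
So (-35)·13 ≡ 1 (mod 76), i.e. 13^(-1) ≡ -35 ≡ 41 (mod 76).
x ≡ 41 × 21 = 861 ≡ 25 (mod 76).
Check: 13 × 25 = 325 ≡ 21 (mod 76).
Unique solution: x ≡ 25 (mod 76)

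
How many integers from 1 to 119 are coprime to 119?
96

119 = 7 × 17
φ(n) = n × ∏(1 - 1/p) for each prime p dividing n
φ(119) = 119 × (1 - 1/7) × (1 - 1/17) = 96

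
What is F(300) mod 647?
386

Matrix identity: Q^n = [[F_(n+1), F_n], [F_n, F_(n-1)]] with Q = [[1,1],[1,0]].
n = 300 = 100101100₂. Square-and-multiply, entries mod 647:
Q^1 = [[1,1],[1,0]]
Q^2 = (Q^1)² = [[2,1],[1,1]]
Q^4 = (Q^2)² = [[5,3],[3,2]]
Q^9 = (Q^4)²·Q = [[55,34],[34,21]]
Q^18 = (Q^9)² = [[299,643],[643,303]]
Q^37 = (Q^18)²·Q = [[311,131],[131,180]]
Q^75 = (Q^37)²·Q = [[278,10],[10,268]]
Q^150 = (Q^75)² = [[391,284],[284,107]]
Q^300 = (Q^150)² = [[617,386],[386,231]]
F_300 mod 647 = Q^300[0][1] = 386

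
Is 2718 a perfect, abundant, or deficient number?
abundant

Proper divisors of 2718: sum = 1 + 2 + 3 + 6 + 9 + 18 + 151 + 302 + 453 + 906 + 1359 = 3210
Since 3210 > 2718, 2718 is abundant.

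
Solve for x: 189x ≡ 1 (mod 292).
17

gcd(189, 292) = 1, so the inverse exists.
Extended Euclidean algorithm on (292, 189):
292 = 1 × 189 + 103  ⟹  103 = (1)·292 + (-1)·189
189 = 1 × 103 + 86  ⟹  86 = (-1)·292 + (2)·189
103 = 1 × 86 + 17  ⟹  17 = (2)·292 + (-3)·189
86 = 5 × 17 + 1  ⟹  1 = (-11)·292 + (17)·189
So (17)·189 ≡ 1 (mod 292), i.e. 189^(-1) ≡ 17 (mod 292).
Check: 189 × 17 = 3213 ≡ 1 (mod 292)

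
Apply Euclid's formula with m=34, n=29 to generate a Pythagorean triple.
(315, 1972, 1997)

Euclid's formula: a = m² - n², b = 2mn, c = m² + n²
m = 34, n = 29
a = 34² - 29² = 1156 - 841 = 315
b = 2 × 34 × 29 = 1972
c = 34² + 29² = 1156 + 841 = 1997
Verification: 315² + 1972² = 99225 + 3888784 = 3988009 = 1997² ✓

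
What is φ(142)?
70

142 = 2 × 71
φ(n) = n × ∏(1 - 1/p) for each prime p dividing n
φ(142) = 142 × (1 - 1/2) × (1 - 1/71) = 70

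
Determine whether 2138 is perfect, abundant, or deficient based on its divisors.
deficient

Proper divisors of 2138: sum = 1 + 2 + 1069 = 1072
Since 1072 < 2138, 2138 is deficient.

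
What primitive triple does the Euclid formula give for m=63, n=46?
(1853, 5796, 6085)

Euclid's formula: a = m² - n², b = 2mn, c = m² + n²
m = 63, n = 46
a = 63² - 46² = 3969 - 2116 = 1853
b = 2 × 63 × 46 = 5796
c = 63² + 46² = 3969 + 2116 = 6085
Verification: 1853² + 5796² = 3433609 + 33593616 = 37027225 = 6085² ✓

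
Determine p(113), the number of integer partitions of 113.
851376628

p(n) counts ways to write n as a sum of positive integers (order ignored).
Euler's pentagonal recurrence: p(k) = p(k-1) + p(k-2) - p(k-5) - p(k-7) + p(k-12) + p(k-15) - ... (offsets j(3j∓1)/2, signs ++--, p(0)=1, p(<0)=0).
DP table for k = 0..112: p(0)=1, p(1)=1, p(2)=2, p(3)=3, p(4)=5, p(5)=7, p(6)=11, p(7)=15, p(8)=22, p(9)=30, p(10)=42, p(11)=56, p(12)=77, p(13)=101, p(14)=135, p(15)=176, p(16)=231, p(17)=297, p(18)=385, p(19)=490, p(20)=627, p(21)=792, p(22)=1002, p(23)=1255, p(24)=1575, p(25)=1958, p(26)=2436, p(27)=3010, p(28)=3718, p(29)=4565, p(30)=5604, p(31)=6842, p(32)=8349, p(33)=10143, p(34)=12310, p(35)=14883, p(36)=17977, p(37)=21637, p(38)=26015, p(39)=31185, p(40)=37338, p(41)=44583, p(42)=53174, p(43)=63261, p(44)=75175, p(45)=89134, p(46)=105558, p(47)=124754, p(48)=147273, p(49)=173525, p(50)=204226, p(51)=239943, p(52)=281589, p(53)=329931, p(54)=386155, p(55)=451276, p(56)=526823, p(57)=614154, p(58)=715220, p(59)=831820, p(60)=966467, p(61)=1121505, p(62)=1300156, p(63)=1505499, p(64)=1741630, p(65)=2012558, p(66)=2323520, p(67)=2679689, p(68)=3087735, p(69)=3554345, p(70)=4087968, p(71)=4697205, p(72)=5392783, p(73)=6185689, p(74)=7089500, p(75)=8118264, p(76)=9289091, p(77)=10619863, p(78)=12132164, p(79)=13848650, p(80)=15796476, p(81)=18004327, p(82)=20506255, p(83)=23338469, p(84)=26543660, p(85)=30167357, p(86)=34262962, p(87)=38887673, p(88)=44108109, p(89)=49995925, p(90)=56634173, p(91)=64112359, p(92)=72533807, p(93)=82010177, p(94)=92669720, p(95)=104651419, p(96)=118114304, p(97)=133230930, p(98)=150198136, p(99)=169229875, p(100)=190569292, p(101)=214481126, p(102)=241265379, p(103)=271248950, p(104)=304801365, p(105)=342325709, p(106)=384276336, p(107)=431149389, p(108)=483502844, p(109)=541946240, p(110)=607163746, p(111)=679903203, p(112)=761002156.
Final step: p(113) = p(112) + p(111) - p(108) - p(106) + p(101) + p(98) - p(91) - p(87) + p(78) + p(73) - p(62) - p(56) + p(43) + p(36) - p(21) - p(13)
= 761002156 + 679903203 - 483502844 - 384276336 + 214481126 + 150198136 - 64112359 - 38887673 + 12132164 + 6185689 - 1300156 - 526823 + 63261 + 17977 - 792 - 101
= 851376628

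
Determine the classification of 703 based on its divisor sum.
deficient

Proper divisors of 703: sum = 1 + 19 + 37 = 57
Since 57 < 703, 703 is deficient.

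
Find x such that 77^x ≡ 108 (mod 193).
64

Baby-step giant-step with step n = ⌈√193⌉ = 14.
Baby steps 77^j mod 193 (j:value) for j=0..13: 0:1, 1:77, 2:139, 3:88, 4:21, 5:73, 6:24, 7:111, 8:55, 9:182, 10:118, 11:15, 12:190, 13:155.
Giant-step multiplier: 77^(-14) ≡ 77^(192-14) = 77^178 ≡ 56 (mod 193).
Giant steps γ_i = 108·56^i mod 193: γ_0=108, γ_1=65, γ_2=166, γ_3=32, γ_4=55 (in table at j=8).
x = i·n + j = 4·14 + 8 = 64.
Check: 77^64 ≡ 108 (mod 193).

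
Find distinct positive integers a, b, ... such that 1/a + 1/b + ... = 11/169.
1/16 + 1/387 + 1/209290 + 1/109505550960

Greedy algorithm:
11/169: ceiling(169/11) = 16, use 1/16
7/2704: ceiling(2704/7) = 387, use 1/387
5/1046448: ceiling(1046448/5) = 209290, use 1/209290
1/109505550960: ceiling(109505550960/1) = 109505550960, use 1/109505550960
Result: 11/169 = 1/16 + 1/387 + 1/209290 + 1/109505550960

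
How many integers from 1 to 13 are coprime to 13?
12

13 = 13
φ(n) = n × ∏(1 - 1/p) for each prime p dividing n
φ(13) = 13 × (1 - 1/13) = 12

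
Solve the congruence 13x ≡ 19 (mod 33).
x ≡ 4 (mod 33)

gcd(13, 33) = 1, which divides 19, so solutions exist.
Find 13^(-1) mod 33 by the extended Euclidean algorithm:
33 = 2 × 13 + 7  ⟹  7 = (1)·33 + (-2)·13
13 = 1 × 7 + 6  ⟹  6 = (-1)·33 + (3)·13
7 = 1 × 6 + 1  ⟹  1 = (2)·33 + (-5)·13
So (-5)·13 ≡ 1 (mod 33), i.e. 13^(-1) ≡ -5 ≡ 28 (mod 33).
x ≡ 28 × 19 = 532 ≡ 4 (mod 33).
Check: 13 × 4 = 52 ≡ 19 (mod 33).
Unique solution: x ≡ 4 (mod 33)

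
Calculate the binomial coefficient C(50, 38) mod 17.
1

Using Lucas' theorem:
Write n=50 and k=38 in base 17:
n in base 17: [2, 16]
k in base 17: [2, 4]
C(50,38) mod 17 = ∏ C(n_i, k_i) mod 17
Digit binomials (mod 17): C(2,2) = 1; C(16,4) = 1820 ≡ 1
Product: 1 × 1 = 1 ≡ 1 (mod 17)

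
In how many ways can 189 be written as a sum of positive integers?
1527273599625

p(n) counts ways to write n as a sum of positive integers (order ignored).
Euler's pentagonal recurrence: p(k) = p(k-1) + p(k-2) - p(k-5) - p(k-7) + p(k-12) + p(k-15) - ... (offsets j(3j∓1)/2, signs ++--, p(0)=1, p(<0)=0).
DP table for k = 0..188: p(0)=1, p(1)=1, p(2)=2, p(3)=3, p(4)=5, p(5)=7, p(6)=11, p(7)=15, p(8)=22, p(9)=30, p(10)=42, p(11)=56, p(12)=77, p(13)=101, p(14)=135, p(15)=176, p(16)=231, p(17)=297, p(18)=385, p(19)=490, p(20)=627, p(21)=792, p(22)=1002, p(23)=1255, p(24)=1575, p(25)=1958, p(26)=2436, p(27)=3010, p(28)=3718, p(29)=4565, p(30)=5604, p(31)=6842, p(32)=8349, p(33)=10143, p(34)=12310, p(35)=14883, p(36)=17977, p(37)=21637, p(38)=26015, p(39)=31185, p(40)=37338, p(41)=44583, p(42)=53174, p(43)=63261, p(44)=75175, p(45)=89134, p(46)=105558, p(47)=124754, p(48)=147273, p(49)=173525, p(50)=204226, p(51)=239943, p(52)=281589, p(53)=329931, p(54)=386155, p(55)=451276, p(56)=526823, p(57)=614154, p(58)=715220, p(59)=831820, p(60)=966467, p(61)=1121505, p(62)=1300156, p(63)=1505499, p(64)=1741630, p(65)=2012558, p(66)=2323520, p(67)=2679689, p(68)=3087735, p(69)=3554345, p(70)=4087968, p(71)=4697205, p(72)=5392783, p(73)=6185689, p(74)=7089500, p(75)=8118264, p(76)=9289091, p(77)=10619863, p(78)=12132164, p(79)=13848650, p(80)=15796476, p(81)=18004327, p(82)=20506255, p(83)=23338469, p(84)=26543660, p(85)=30167357, p(86)=34262962, p(87)=38887673, p(88)=44108109, p(89)=49995925, p(90)=56634173, p(91)=64112359, p(92)=72533807, p(93)=82010177, p(94)=92669720, p(95)=104651419, p(96)=118114304, p(97)=133230930, p(98)=150198136, p(99)=169229875, p(100)=190569292, p(101)=214481126, p(102)=241265379, p(103)=271248950, p(104)=304801365, p(105)=342325709, p(106)=384276336, p(107)=431149389, p(108)=483502844, p(109)=541946240, p(110)=607163746, p(111)=679903203, p(112)=761002156, p(113)=851376628, p(114)=952050665, p(115)=1064144451, p(116)=1188908248, p(117)=1327710076, p(118)=1482074143, p(119)=1653668665, p(120)=1844349560, p(121)=2056148051, p(122)=2291320912, p(123)=2552338241, p(124)=2841940500, p(125)=3163127352, p(126)=3519222692, p(127)=3913864295, p(128)=4351078600, p(129)=4835271870, p(130)=5371315400, p(131)=5964539504, p(132)=6620830889, p(133)=7346629512, p(134)=8149040695, p(135)=9035836076, p(136)=10015581680, p(137)=11097645016, p(138)=12292341831, p(139)=13610949895, p(140)=15065878135, p(141)=16670689208, p(142)=18440293320, p(143)=20390982757, p(144)=22540654445, p(145)=24908858009, p(146)=27517052599, p(147)=30388671978, p(148)=33549419497, p(149)=37027355200, p(150)=40853235313, p(151)=45060624582, p(152)=49686288421, p(153)=54770336324, p(154)=60356673280, p(155)=66493182097, p(156)=73232243759, p(157)=80630964769, p(158)=88751778802, p(159)=97662728555, p(160)=107438159466, p(161)=118159068427, p(162)=129913904637, p(163)=142798995930, p(164)=156919475295, p(165)=172389800255, p(166)=189334822579, p(167)=207890420102, p(168)=228204732751, p(169)=250438925115, p(170)=274768617130, p(171)=301384802048, p(172)=330495499613, p(173)=362326859895, p(174)=397125074750, p(175)=435157697830, p(176)=476715857290, p(177)=522115831195, p(178)=571701605655, p(179)=625846753120, p(180)=684957390936, p(181)=749474411781, p(182)=819876908323, p(183)=896684817527, p(184)=980462880430, p(185)=1071823774337, p(186)=1171432692373, p(187)=1280011042268, p(188)=1398341745571.
Final step: p(189) = p(188) + p(187) - p(184) - p(182) + p(177) + p(174) - p(167) - p(163) + p(154) + p(149) - p(138) - p(132) + p(119) + p(112) - p(97) - p(89) + p(72) + p(63) - p(44) - p(34) + p(13) + p(2)
= 1398341745571 + 1280011042268 - 980462880430 - 819876908323 + 522115831195 + 397125074750 - 207890420102 - 142798995930 + 60356673280 + 37027355200 - 12292341831 - 6620830889 + 1653668665 + 761002156 - 133230930 - 49995925 + 5392783 + 1505499 - 75175 - 12310 + 101 + 2
= 1527273599625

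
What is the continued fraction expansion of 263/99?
[2; 1, 1, 1, 10, 3]

Euclidean algorithm steps:
263 = 2 × 99 + 65
99 = 1 × 65 + 34
65 = 1 × 34 + 31
34 = 1 × 31 + 3
31 = 10 × 3 + 1
3 = 3 × 1 + 0
Continued fraction: [2; 1, 1, 1, 10, 3]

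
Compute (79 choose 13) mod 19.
0

Using Lucas' theorem:
Write n=79 and k=13 in base 19:
n in base 19: [4, 3]
k in base 19: [0, 13]
C(79,13) mod 19 = ∏ C(n_i, k_i) mod 19
Digit binomials (mod 19): C(4,0) = 1; C(3,13) = 0 (k_i > n_i)
Product: 1 × 0 = 0 ≡ 0 (mod 19)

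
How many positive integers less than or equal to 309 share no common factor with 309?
204

309 = 3 × 103
φ(n) = n × ∏(1 - 1/p) for each prime p dividing n
φ(309) = 309 × (1 - 1/3) × (1 - 1/103) = 204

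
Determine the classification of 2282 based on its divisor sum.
deficient

Proper divisors of 2282: sum = 1 + 2 + 7 + 14 + 163 + 326 + 1141 = 1654
Since 1654 < 2282, 2282 is deficient.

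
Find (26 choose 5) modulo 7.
1

Using Lucas' theorem:
Write n=26 and k=5 in base 7:
n in base 7: [3, 5]
k in base 7: [0, 5]
C(26,5) mod 7 = ∏ C(n_i, k_i) mod 7
Digit binomials (mod 7): C(3,0) = 1; C(5,5) = 1
Product: 1 × 1 = 1 ≡ 1 (mod 7)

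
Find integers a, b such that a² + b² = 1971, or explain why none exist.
Not possible

Factorization: 1971 = 3^3 × 73
By Fermat: n is sum of two squares iff every prime p ≡ 3 (mod 4) appears to even power.
Prime(s) ≡ 3 (mod 4) with odd exponent: [(3, 3)]
Therefore 1971 cannot be expressed as a² + b².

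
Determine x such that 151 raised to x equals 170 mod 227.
59

Baby-step giant-step with step n = ⌈√227⌉ = 16.
Baby steps 151^j mod 227 (j:value) for j=0..15: 0:1, 1:151, 2:101, 3:42, 4:213, 5:156, 6:175, 7:93, 8:196, 9:86, 10:47, 11:60, 12:207, 13:158, 14:23, 15:68.
Giant-step multiplier: 151^(-16) ≡ 151^(226-16) = 151^210 ≡ 30 (mod 227).
Giant steps γ_i = 170·30^i mod 227: γ_0=170, γ_1=106, γ_2=2, γ_3=60 (in table at j=11).
x = i·n + j = 3·16 + 11 = 59.
Check: 151^59 ≡ 170 (mod 227).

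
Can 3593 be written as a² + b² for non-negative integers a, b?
28² + 53² (a=28, b=53)

Factorization: 3593 = 3593
By Fermat: n is sum of two squares iff every prime p ≡ 3 (mod 4) appears to even power.
All primes ≡ 3 (mod 4) appear to even power.
Search a = 0, 1, 2, … for 3593 - a² a perfect square: first hit at a = 28: 3593 - 784 = 2809 = 53².
3593 = 28² + 53² = 784 + 2809 ✓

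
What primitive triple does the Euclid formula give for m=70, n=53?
(2091, 7420, 7709)

Euclid's formula: a = m² - n², b = 2mn, c = m² + n²
m = 70, n = 53
a = 70² - 53² = 4900 - 2809 = 2091
b = 2 × 70 × 53 = 7420
c = 70² + 53² = 4900 + 2809 = 7709
Verification: 2091² + 7420² = 4372281 + 55056400 = 59428681 = 7709² ✓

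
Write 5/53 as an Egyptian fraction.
1/11 + 1/292 + 1/170236

Greedy algorithm:
5/53: ceiling(53/5) = 11, use 1/11
2/583: ceiling(583/2) = 292, use 1/292
1/170236: ceiling(170236/1) = 170236, use 1/170236
Result: 5/53 = 1/11 + 1/292 + 1/170236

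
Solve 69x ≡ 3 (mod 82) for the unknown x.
x ≡ 25 (mod 82)

gcd(69, 82) = 1, which divides 3, so solutions exist.
Find 69^(-1) mod 82 by the extended Euclidean algorithm:
82 = 1 × 69 + 13  ⟹  13 = (1)·82 + (-1)·69
69 = 5 × 13 + 4  ⟹  4 = (-5)·82 + (6)·69
13 = 3 × 4 + 1  ⟹  1 = (16)·82 + (-19)·69
So (-19)·69 ≡ 1 (mod 82), i.e. 69^(-1) ≡ -19 ≡ 63 (mod 82).
x ≡ 63 × 3 = 189 ≡ 25 (mod 82).
Check: 69 × 25 = 1725 ≡ 3 (mod 82).
Unique solution: x ≡ 25 (mod 82)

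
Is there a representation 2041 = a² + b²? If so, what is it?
4² + 45² (a=4, b=45)

Factorization: 2041 = 13 × 157
By Fermat: n is sum of two squares iff every prime p ≡ 3 (mod 4) appears to even power.
All primes ≡ 3 (mod 4) appear to even power.
Search a = 0, 1, 2, … for 2041 - a² a perfect square: first hit at a = 4: 2041 - 16 = 2025 = 45².
2041 = 4² + 45² = 16 + 2025 ✓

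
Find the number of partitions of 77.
10619863

p(n) counts ways to write n as a sum of positive integers (order ignored).
Euler's pentagonal recurrence: p(k) = p(k-1) + p(k-2) - p(k-5) - p(k-7) + p(k-12) + p(k-15) - ... (offsets j(3j∓1)/2, signs ++--, p(0)=1, p(<0)=0).
DP table for k = 0..76: p(0)=1, p(1)=1, p(2)=2, p(3)=3, p(4)=5, p(5)=7, p(6)=11, p(7)=15, p(8)=22, p(9)=30, p(10)=42, p(11)=56, p(12)=77, p(13)=101, p(14)=135, p(15)=176, p(16)=231, p(17)=297, p(18)=385, p(19)=490, p(20)=627, p(21)=792, p(22)=1002, p(23)=1255, p(24)=1575, p(25)=1958, p(26)=2436, p(27)=3010, p(28)=3718, p(29)=4565, p(30)=5604, p(31)=6842, p(32)=8349, p(33)=10143, p(34)=12310, p(35)=14883, p(36)=17977, p(37)=21637, p(38)=26015, p(39)=31185, p(40)=37338, p(41)=44583, p(42)=53174, p(43)=63261, p(44)=75175, p(45)=89134, p(46)=105558, p(47)=124754, p(48)=147273, p(49)=173525, p(50)=204226, p(51)=239943, p(52)=281589, p(53)=329931, p(54)=386155, p(55)=451276, p(56)=526823, p(57)=614154, p(58)=715220, p(59)=831820, p(60)=966467, p(61)=1121505, p(62)=1300156, p(63)=1505499, p(64)=1741630, p(65)=2012558, p(66)=2323520, p(67)=2679689, p(68)=3087735, p(69)=3554345, p(70)=4087968, p(71)=4697205, p(72)=5392783, p(73)=6185689, p(74)=7089500, p(75)=8118264, p(76)=9289091.
Final step: p(77) = p(76) + p(75) - p(72) - p(70) + p(65) + p(62) - p(55) - p(51) + p(42) + p(37) - p(26) - p(20) + p(7) + p(0)
= 9289091 + 8118264 - 5392783 - 4087968 + 2012558 + 1300156 - 451276 - 239943 + 53174 + 21637 - 2436 - 627 + 15 + 1
= 10619863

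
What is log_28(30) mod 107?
78

Baby-step giant-step with step n = ⌈√107⌉ = 11.
Baby steps 28^j mod 107 (j:value) for j=0..10: 0:1, 1:28, 2:35, 3:17, 4:48, 5:60, 6:75, 7:67, 8:57, 9:98, 10:69.
Giant-step multiplier: 28^(-11) ≡ 28^(106-11) = 28^95 ≡ 18 (mod 107).
Giant steps γ_i = 30·18^i mod 107: γ_0=30, γ_1=5, γ_2=90, γ_3=15, γ_4=56, γ_5=45, γ_6=61, γ_7=28 (in table at j=1).
x = i·n + j = 7·11 + 1 = 78.
Check: 28^78 ≡ 30 (mod 107).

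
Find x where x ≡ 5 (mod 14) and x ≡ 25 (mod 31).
397

Using Chinese Remainder Theorem:
M = 14 × 31 = 434
M1 = 31, M2 = 14
y1 = 31^(-1) mod 14 = 5
y2 = 14^(-1) mod 31 = 20
x = (5×31×5 + 25×14×20) mod 434 = 397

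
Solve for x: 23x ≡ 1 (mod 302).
197

gcd(23, 302) = 1, so the inverse exists.
Extended Euclidean algorithm on (302, 23):
302 = 13 × 23 + 3  ⟹  3 = (1)·302 + (-13)·23
23 = 7 × 3 + 2  ⟹  2 = (-7)·302 + (92)·23
3 = 1 × 2 + 1  ⟹  1 = (8)·302 + (-105)·23
So (-105)·23 ≡ 1 (mod 302), i.e. 23^(-1) ≡ -105 ≡ 197 (mod 302).
Check: 23 × 197 = 4531 ≡ 1 (mod 302)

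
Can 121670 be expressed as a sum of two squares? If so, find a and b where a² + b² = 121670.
Not possible

Factorization: 121670 = 2 × 5 × 23^3
By Fermat: n is sum of two squares iff every prime p ≡ 3 (mod 4) appears to even power.
Prime(s) ≡ 3 (mod 4) with odd exponent: [(23, 3)]
Therefore 121670 cannot be expressed as a² + b².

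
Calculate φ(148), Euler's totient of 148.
72

148 = 2^2 × 37
φ(n) = n × ∏(1 - 1/p) for each prime p dividing n
φ(148) = 148 × (1 - 1/2) × (1 - 1/37) = 72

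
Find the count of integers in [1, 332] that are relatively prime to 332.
164

332 = 2^2 × 83
φ(n) = n × ∏(1 - 1/p) for each prime p dividing n
φ(332) = 332 × (1 - 1/2) × (1 - 1/83) = 164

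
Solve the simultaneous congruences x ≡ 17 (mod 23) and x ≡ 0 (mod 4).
40

Using Chinese Remainder Theorem:
M = 23 × 4 = 92
M1 = 4, M2 = 23
y1 = 4^(-1) mod 23 = 6
y2 = 23^(-1) mod 4 = 3
x = (17×4×6 + 0×23×3) mod 92 = 40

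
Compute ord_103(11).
102

103 is prime, so ord(11) divides φ(103) = 102.
Divisors of 102: 1, 2, 3, 6, 17, 34, 51, 102.
Repeated squaring: 11^1 ≡ 11, 11^2 ≡ 18, 11^4 ≡ 15, 11^8 ≡ 19, 11^16 ≡ 52, 11^32 ≡ 26, 11^64 ≡ 58 (mod 103).
Test 11^d mod 103 for each divisor d in increasing order:
11^1 ≡ 11
11^2 ≡ 18
11^3 = 11^2·11^1 ≡ 95
11^6 = 11^4·11^2 ≡ 64
11^17 = 11^16·11^1 ≡ 57
11^34 = 11^32·11^2 ≡ 56
11^51 = 11^32·11^16·11^2·11^1 ≡ 102
11^102 = 11^64·11^32·11^4·11^2 ≡ 1  ← first divisor giving 1
The order is 102.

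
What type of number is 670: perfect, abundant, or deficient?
deficient

Proper divisors of 670: sum = 1 + 2 + 5 + 10 + 67 + 134 + 335 = 554
Since 554 < 670, 670 is deficient.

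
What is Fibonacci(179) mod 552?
233

Matrix identity: Q^n = [[F_(n+1), F_n], [F_n, F_(n-1)]] with Q = [[1,1],[1,0]].
n = 179 = 10110011₂. Square-and-multiply, entries mod 552:
Q^1 = [[1,1],[1,0]]
Q^2 = (Q^1)² = [[2,1],[1,1]]
Q^5 = (Q^2)²·Q = [[8,5],[5,3]]
Q^11 = (Q^5)²·Q = [[144,89],[89,55]]
Q^22 = (Q^11)² = [[505,47],[47,458]]
Q^44 = (Q^22)² = [[2,549],[549,5]]
Q^89 = (Q^44)²·Q = [[544,13],[13,531]]
Q^179 = (Q^89)²·Q = [[408,233],[233,175]]
F_179 mod 552 = Q^179[0][1] = 233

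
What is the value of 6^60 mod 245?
71

Repeated squaring. Binary of 60 = 111100.
6^1 ≡ 6 (mod 245); 6^2 ≡ 36 (mod 245); 6^4 ≡ 71 (mod 245); 6^8 ≡ 141 (mod 245); 6^16 ≡ 36 (mod 245); 6^32 ≡ 71 (mod 245)
6^60 = 6^4 × 6^8 × 6^16 × 6^32 ≡ 71 (mod 245)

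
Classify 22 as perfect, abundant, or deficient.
deficient

Proper divisors of 22: sum = 1 + 2 + 11 = 14
Since 14 < 22, 22 is deficient.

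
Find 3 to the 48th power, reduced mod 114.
87

Repeated squaring. Binary of 48 = 110000.
3^1 ≡ 3 (mod 114); 3^2 ≡ 9 (mod 114); 3^4 ≡ 81 (mod 114); 3^8 ≡ 63 (mod 114); 3^16 ≡ 93 (mod 114); 3^32 ≡ 99 (mod 114)
3^48 = 3^16 × 3^32 ≡ 87 (mod 114)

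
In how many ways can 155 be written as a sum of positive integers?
66493182097

p(n) counts ways to write n as a sum of positive integers (order ignored).
Euler's pentagonal recurrence: p(k) = p(k-1) + p(k-2) - p(k-5) - p(k-7) + p(k-12) + p(k-15) - ... (offsets j(3j∓1)/2, signs ++--, p(0)=1, p(<0)=0).
DP table for k = 0..154: p(0)=1, p(1)=1, p(2)=2, p(3)=3, p(4)=5, p(5)=7, p(6)=11, p(7)=15, p(8)=22, p(9)=30, p(10)=42, p(11)=56, p(12)=77, p(13)=101, p(14)=135, p(15)=176, p(16)=231, p(17)=297, p(18)=385, p(19)=490, p(20)=627, p(21)=792, p(22)=1002, p(23)=1255, p(24)=1575, p(25)=1958, p(26)=2436, p(27)=3010, p(28)=3718, p(29)=4565, p(30)=5604, p(31)=6842, p(32)=8349, p(33)=10143, p(34)=12310, p(35)=14883, p(36)=17977, p(37)=21637, p(38)=26015, p(39)=31185, p(40)=37338, p(41)=44583, p(42)=53174, p(43)=63261, p(44)=75175, p(45)=89134, p(46)=105558, p(47)=124754, p(48)=147273, p(49)=173525, p(50)=204226, p(51)=239943, p(52)=281589, p(53)=329931, p(54)=386155, p(55)=451276, p(56)=526823, p(57)=614154, p(58)=715220, p(59)=831820, p(60)=966467, p(61)=1121505, p(62)=1300156, p(63)=1505499, p(64)=1741630, p(65)=2012558, p(66)=2323520, p(67)=2679689, p(68)=3087735, p(69)=3554345, p(70)=4087968, p(71)=4697205, p(72)=5392783, p(73)=6185689, p(74)=7089500, p(75)=8118264, p(76)=9289091, p(77)=10619863, p(78)=12132164, p(79)=13848650, p(80)=15796476, p(81)=18004327, p(82)=20506255, p(83)=23338469, p(84)=26543660, p(85)=30167357, p(86)=34262962, p(87)=38887673, p(88)=44108109, p(89)=49995925, p(90)=56634173, p(91)=64112359, p(92)=72533807, p(93)=82010177, p(94)=92669720, p(95)=104651419, p(96)=118114304, p(97)=133230930, p(98)=150198136, p(99)=169229875, p(100)=190569292, p(101)=214481126, p(102)=241265379, p(103)=271248950, p(104)=304801365, p(105)=342325709, p(106)=384276336, p(107)=431149389, p(108)=483502844, p(109)=541946240, p(110)=607163746, p(111)=679903203, p(112)=761002156, p(113)=851376628, p(114)=952050665, p(115)=1064144451, p(116)=1188908248, p(117)=1327710076, p(118)=1482074143, p(119)=1653668665, p(120)=1844349560, p(121)=2056148051, p(122)=2291320912, p(123)=2552338241, p(124)=2841940500, p(125)=3163127352, p(126)=3519222692, p(127)=3913864295, p(128)=4351078600, p(129)=4835271870, p(130)=5371315400, p(131)=5964539504, p(132)=6620830889, p(133)=7346629512, p(134)=8149040695, p(135)=9035836076, p(136)=10015581680, p(137)=11097645016, p(138)=12292341831, p(139)=13610949895, p(140)=15065878135, p(141)=16670689208, p(142)=18440293320, p(143)=20390982757, p(144)=22540654445, p(145)=24908858009, p(146)=27517052599, p(147)=30388671978, p(148)=33549419497, p(149)=37027355200, p(150)=40853235313, p(151)=45060624582, p(152)=49686288421, p(153)=54770336324, p(154)=60356673280.
Final step: p(155) = p(154) + p(153) - p(150) - p(148) + p(143) + p(140) - p(133) - p(129) + p(120) + p(115) - p(104) - p(98) + p(85) + p(78) - p(63) - p(55) + p(38) + p(29) - p(10) - p(0)
= 60356673280 + 54770336324 - 40853235313 - 33549419497 + 20390982757 + 15065878135 - 7346629512 - 4835271870 + 1844349560 + 1064144451 - 304801365 - 150198136 + 30167357 + 12132164 - 1505499 - 451276 + 26015 + 4565 - 42 - 1
= 66493182097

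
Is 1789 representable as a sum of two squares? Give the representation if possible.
5² + 42² (a=5, b=42)

Factorization: 1789 = 1789
By Fermat: n is sum of two squares iff every prime p ≡ 3 (mod 4) appears to even power.
All primes ≡ 3 (mod 4) appear to even power.
Search a = 0, 1, 2, … for 1789 - a² a perfect square: first hit at a = 5: 1789 - 25 = 1764 = 42².
1789 = 5² + 42² = 25 + 1764 ✓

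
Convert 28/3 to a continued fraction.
[9; 3]

Euclidean algorithm steps:
28 = 9 × 3 + 1
3 = 3 × 1 + 0
Continued fraction: [9; 3]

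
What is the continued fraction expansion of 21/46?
[0; 2, 5, 4]

Euclidean algorithm steps:
21 = 0 × 46 + 21
46 = 2 × 21 + 4
21 = 5 × 4 + 1
4 = 4 × 1 + 0
Continued fraction: [0; 2, 5, 4]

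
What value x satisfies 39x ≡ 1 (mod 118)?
115

gcd(39, 118) = 1, so the inverse exists.
Extended Euclidean algorithm on (118, 39):
118 = 3 × 39 + 1  ⟹  1 = (1)·118 + (-3)·39
So (-3)·39 ≡ 1 (mod 118), i.e. 39^(-1) ≡ -3 ≡ 115 (mod 118).
Check: 39 × 115 = 4485 ≡ 1 (mod 118)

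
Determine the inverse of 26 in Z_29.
19

gcd(26, 29) = 1, so the inverse exists.
Extended Euclidean algorithm on (29, 26):
29 = 1 × 26 + 3  ⟹  3 = (1)·29 + (-1)·26
26 = 8 × 3 + 2  ⟹  2 = (-8)·29 + (9)·26
3 = 1 × 2 + 1  ⟹  1 = (9)·29 + (-10)·26
So (-10)·26 ≡ 1 (mod 29), i.e. 26^(-1) ≡ -10 ≡ 19 (mod 29).
Check: 26 × 19 = 494 ≡ 1 (mod 29)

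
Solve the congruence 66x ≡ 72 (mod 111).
x ≡ 28 (mod 37)

gcd(66, 111) = 3, which divides 72, so solutions exist.
Divide through by 3: 22x ≡ 24 (mod 37).
Find 22^(-1) mod 37 by the extended Euclidean algorithm:
37 = 1 × 22 + 15  ⟹  15 = (1)·37 + (-1)·22
22 = 1 × 15 + 7  ⟹  7 = (-1)·37 + (2)·22
15 = 2 × 7 + 1  ⟹  1 = (3)·37 + (-5)·22
So (-5)·22 ≡ 1 (mod 37), i.e. 22^(-1) ≡ -5 ≡ 32 (mod 37).
x ≡ 32 × 24 = 768 ≡ 28 (mod 37).
Check: 66 × 28 = 1848 ≡ 72 (mod 111).
x ≡ 28 (mod 37), giving 3 solutions mod 111.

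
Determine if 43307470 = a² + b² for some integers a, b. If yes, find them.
Not possible

Factorization: 43307470 = 2 × 5 × 163^3
By Fermat: n is sum of two squares iff every prime p ≡ 3 (mod 4) appears to even power.
Prime(s) ≡ 3 (mod 4) with odd exponent: [(163, 3)]
Therefore 43307470 cannot be expressed as a² + b².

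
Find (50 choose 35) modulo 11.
5

Using Lucas' theorem:
Write n=50 and k=35 in base 11:
n in base 11: [4, 6]
k in base 11: [3, 2]
C(50,35) mod 11 = ∏ C(n_i, k_i) mod 11
Digit binomials (mod 11): C(4,3) = 4; C(6,2) = 15 ≡ 4
Product: 4 × 4 = 16 ≡ 5 (mod 11)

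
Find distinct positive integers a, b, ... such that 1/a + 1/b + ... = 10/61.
1/7 + 1/48 + 1/4100 + 1/21008400

Greedy algorithm:
10/61: ceiling(61/10) = 7, use 1/7
9/427: ceiling(427/9) = 48, use 1/48
5/20496: ceiling(20496/5) = 4100, use 1/4100
1/21008400: ceiling(21008400/1) = 21008400, use 1/21008400
Result: 10/61 = 1/7 + 1/48 + 1/4100 + 1/21008400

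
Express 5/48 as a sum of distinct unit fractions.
1/10 + 1/240

Greedy algorithm:
5/48: ceiling(48/5) = 10, use 1/10
1/240: ceiling(240/1) = 240, use 1/240
Result: 5/48 = 1/10 + 1/240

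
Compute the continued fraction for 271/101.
[2; 1, 2, 6, 2, 2]

Euclidean algorithm steps:
271 = 2 × 101 + 69
101 = 1 × 69 + 32
69 = 2 × 32 + 5
32 = 6 × 5 + 2
5 = 2 × 2 + 1
2 = 2 × 1 + 0
Continued fraction: [2; 1, 2, 6, 2, 2]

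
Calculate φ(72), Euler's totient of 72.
24

72 = 2^3 × 3^2
φ(n) = n × ∏(1 - 1/p) for each prime p dividing n
φ(72) = 72 × (1 - 1/2) × (1 - 1/3) = 24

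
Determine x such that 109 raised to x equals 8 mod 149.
27

Baby-step giant-step with step n = ⌈√149⌉ = 13.
Baby steps 109^j mod 149 (j:value) for j=0..12: 0:1, 1:109, 2:110, 3:70, 4:31, 5:101, 6:132, 7:84, 8:67, 9:2, 10:69, 11:71, 12:140.
Giant-step multiplier: 109^(-13) ≡ 109^(148-13) = 109^135 ≡ 137 (mod 149).
Giant steps γ_i = 8·137^i mod 149: γ_0=8, γ_1=53, γ_2=109 (in table at j=1).
x = i·n + j = 2·13 + 1 = 27.
Check: 109^27 ≡ 8 (mod 149).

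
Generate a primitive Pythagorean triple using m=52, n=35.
(1479, 3640, 3929)

Euclid's formula: a = m² - n², b = 2mn, c = m² + n²
m = 52, n = 35
a = 52² - 35² = 2704 - 1225 = 1479
b = 2 × 52 × 35 = 3640
c = 52² + 35² = 2704 + 1225 = 3929
Verification: 1479² + 3640² = 2187441 + 13249600 = 15437041 = 3929² ✓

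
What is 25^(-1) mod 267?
235

gcd(25, 267) = 1, so the inverse exists.
Extended Euclidean algorithm on (267, 25):
267 = 10 × 25 + 17  ⟹  17 = (1)·267 + (-10)·25
25 = 1 × 17 + 8  ⟹  8 = (-1)·267 + (11)·25
17 = 2 × 8 + 1  ⟹  1 = (3)·267 + (-32)·25
So (-32)·25 ≡ 1 (mod 267), i.e. 25^(-1) ≡ -32 ≡ 235 (mod 267).
Check: 25 × 235 = 5875 ≡ 1 (mod 267)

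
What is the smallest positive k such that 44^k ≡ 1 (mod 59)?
58

59 is prime, so ord(44) divides φ(59) = 58.
Divisors of 58: 1, 2, 29, 58.
Repeated squaring: 44^1 ≡ 44, 44^2 ≡ 48, 44^4 ≡ 3, 44^8 ≡ 9, 44^16 ≡ 22, 44^32 ≡ 12 (mod 59).
Test 44^d mod 59 for each divisor d in increasing order:
44^1 ≡ 44
44^2 ≡ 48
44^29 = 44^16·44^8·44^4·44^1 ≡ 58
44^58 = 44^32·44^16·44^8·44^2 ≡ 1  ← first divisor giving 1
The order is 58.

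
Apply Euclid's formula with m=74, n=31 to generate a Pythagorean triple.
(4515, 4588, 6437)

Euclid's formula: a = m² - n², b = 2mn, c = m² + n²
m = 74, n = 31
a = 74² - 31² = 5476 - 961 = 4515
b = 2 × 74 × 31 = 4588
c = 74² + 31² = 5476 + 961 = 6437
Verification: 4515² + 4588² = 20385225 + 21049744 = 41434969 = 6437² ✓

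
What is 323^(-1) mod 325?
162

gcd(323, 325) = 1, so the inverse exists.
Extended Euclidean algorithm on (325, 323):
325 = 1 × 323 + 2  ⟹  2 = (1)·325 + (-1)·323
323 = 161 × 2 + 1  ⟹  1 = (-161)·325 + (162)·323
So (162)·323 ≡ 1 (mod 325), i.e. 323^(-1) ≡ 162 (mod 325).
Check: 323 × 162 = 52326 ≡ 1 (mod 325)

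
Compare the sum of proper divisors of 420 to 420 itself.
abundant

Proper divisors of 420: sum = 1 + 2 + 3 + 4 + 5 + 6 + 7 + 10 + ... + 84 + 105 + 140 + 210 (23 divisors) = 924
Since 924 > 420, 420 is abundant.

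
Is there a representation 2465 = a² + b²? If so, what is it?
8² + 49² (a=8, b=49)

Factorization: 2465 = 5 × 17 × 29
By Fermat: n is sum of two squares iff every prime p ≡ 3 (mod 4) appears to even power.
All primes ≡ 3 (mod 4) appear to even power.
Search a = 0, 1, 2, … for 2465 - a² a perfect square: first hit at a = 8: 2465 - 64 = 2401 = 49².
2465 = 8² + 49² = 64 + 2401 ✓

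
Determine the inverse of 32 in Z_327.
92

gcd(32, 327) = 1, so the inverse exists.
Extended Euclidean algorithm on (327, 32):
327 = 10 × 32 + 7  ⟹  7 = (1)·327 + (-10)·32
32 = 4 × 7 + 4  ⟹  4 = (-4)·327 + (41)·32
7 = 1 × 4 + 3  ⟹  3 = (5)·327 + (-51)·32
4 = 1 × 3 + 1  ⟹  1 = (-9)·327 + (92)·32
So (92)·32 ≡ 1 (mod 327), i.e. 32^(-1) ≡ 92 (mod 327).
Check: 32 × 92 = 2944 ≡ 1 (mod 327)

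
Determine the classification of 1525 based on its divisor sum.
deficient

Proper divisors of 1525: sum = 1 + 5 + 25 + 61 + 305 = 397
Since 397 < 1525, 1525 is deficient.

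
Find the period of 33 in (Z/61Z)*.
20

61 is prime, so ord(33) divides φ(61) = 60.
Divisors of 60: 1, 2, 3, 4, 5, 6, 10, 12, 15, 20, 30, 60.
Repeated squaring: 33^1 ≡ 33, 33^2 ≡ 52, 33^4 ≡ 20, 33^8 ≡ 34, 33^16 ≡ 58, 33^32 ≡ 9 (mod 61).
Test 33^d mod 61 for each divisor d in increasing order:
33^1 ≡ 33
33^2 ≡ 52
33^3 = 33^2·33^1 ≡ 8
33^4 ≡ 20
33^5 = 33^4·33^1 ≡ 50
33^6 = 33^4·33^2 ≡ 3
33^10 = 33^8·33^2 ≡ 60
33^12 = 33^8·33^4 ≡ 9
33^15 = 33^8·33^4·33^2·33^1 ≡ 11
33^20 = 33^16·33^4 ≡ 1  ← first divisor giving 1
The order is 20.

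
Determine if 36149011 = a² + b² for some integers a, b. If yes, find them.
Not possible

Factorization: 36149011 = 71^3 × 101
By Fermat: n is sum of two squares iff every prime p ≡ 3 (mod 4) appears to even power.
Prime(s) ≡ 3 (mod 4) with odd exponent: [(71, 3)]
Therefore 36149011 cannot be expressed as a² + b².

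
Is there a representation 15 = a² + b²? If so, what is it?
Not possible

Factorization: 15 = 3 × 5
By Fermat: n is sum of two squares iff every prime p ≡ 3 (mod 4) appears to even power.
Prime(s) ≡ 3 (mod 4) with odd exponent: [(3, 1)]
Therefore 15 cannot be expressed as a² + b².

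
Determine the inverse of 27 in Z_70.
13

gcd(27, 70) = 1, so the inverse exists.
Extended Euclidean algorithm on (70, 27):
70 = 2 × 27 + 16  ⟹  16 = (1)·70 + (-2)·27
27 = 1 × 16 + 11  ⟹  11 = (-1)·70 + (3)·27
16 = 1 × 11 + 5  ⟹  5 = (2)·70 + (-5)·27
11 = 2 × 5 + 1  ⟹  1 = (-5)·70 + (13)·27
So (13)·27 ≡ 1 (mod 70), i.e. 27^(-1) ≡ 13 (mod 70).
Check: 27 × 13 = 351 ≡ 1 (mod 70)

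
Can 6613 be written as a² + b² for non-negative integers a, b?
23² + 78² (a=23, b=78)

Factorization: 6613 = 17 × 389
By Fermat: n is sum of two squares iff every prime p ≡ 3 (mod 4) appears to even power.
All primes ≡ 3 (mod 4) appear to even power.
Search a = 0, 1, 2, … for 6613 - a² a perfect square: first hit at a = 23: 6613 - 529 = 6084 = 78².
6613 = 23² + 78² = 529 + 6084 ✓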